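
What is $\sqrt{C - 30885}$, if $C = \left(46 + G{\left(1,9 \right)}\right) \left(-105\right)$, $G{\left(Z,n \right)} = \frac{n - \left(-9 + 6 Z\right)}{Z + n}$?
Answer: $i \sqrt{35841} \approx 189.32 i$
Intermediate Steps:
$G{\left(Z,n \right)} = \frac{9 + n - 6 Z}{Z + n}$ ($G{\left(Z,n \right)} = \frac{n - \left(-9 + 6 Z\right)}{Z + n} = \frac{9 + n - 6 Z}{Z + n}$)
$C = -4956$ ($C = \left(46 + \frac{9 + 9 - 6}{1 + 9}\right) \left(-105\right) = \left(46 + \frac{9 + 9 - 6}{10}\right) \left(-105\right) = \left(46 + \frac{1}{10} \cdot 12\right) \left(-105\right) = \left(46 + \frac{6}{5}\right) \left(-105\right) = \frac{236}{5} \left(-105\right) = -4956$)
$\sqrt{C - 30885} = \sqrt{-4956 - 30885} = \sqrt{-35841} = i \sqrt{35841}$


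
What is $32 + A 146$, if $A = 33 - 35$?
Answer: $-260$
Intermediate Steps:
$A = -2$
$32 + A 146 = 32 - 292 = -260$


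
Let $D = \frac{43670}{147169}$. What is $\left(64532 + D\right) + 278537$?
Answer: $\frac{4589924121}{13379} \approx 3.4307 \cdot 10^{5}$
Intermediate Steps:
$D = \frac{3970}{13379}$ ($D = 43670 \cdot \frac{1}{147169} = \frac{3970}{13379} \approx 0.29673$)
$\left(64532 + D\right) + 278537 = \left(64532 + \frac{3970}{13379}\right) + 278537 = \frac{863377598}{13379} + 278537 = \frac{4589924121}{13379}$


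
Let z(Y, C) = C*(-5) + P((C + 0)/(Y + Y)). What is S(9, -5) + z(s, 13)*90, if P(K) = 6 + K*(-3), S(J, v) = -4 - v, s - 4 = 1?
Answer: -5660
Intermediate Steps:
s = 5 (s = 4 + 1 = 5)
P(K) = 6 - 3*K
z(Y, C) = 6 - 5*C - 3*C/(2*Y) (z(Y, C) = C*(-5) + (6 - 3*(C + 0)/(Y + Y)) = -5*C + (6 - 3*C/(2*Y)) = 6 - 5*C - 3*C/(2*Y))
S(9, -5) + z(s, 13)*90 = (-4 - 1*(-5)) + (6 - 5*13 - 3/2*13/5)*90 = (-4 + 5) + (6 - 65 - 3/2*13*1/5)*90 = 1 + (6 - 65 - 39/10)*90 = 1 - 629/10*90 = 1 - 5661 = -5660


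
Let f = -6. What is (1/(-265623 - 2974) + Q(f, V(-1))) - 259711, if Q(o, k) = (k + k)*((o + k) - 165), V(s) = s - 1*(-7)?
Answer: -70289417528/268597 ≈ -2.6169e+5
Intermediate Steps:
V(s) = 7 + s (V(s) = s + 7 = 7 + s)
Q(o, k) = 2*k*(-165 + k + o) (Q(o, k) = (2*k)*((k + o) - 165) = (2*k)*(-165 + k + o) = 2*k*(-165 + k + o))
(1/(-265623 - 2974) + Q(f, V(-1))) - 259711 = (1/(-265623 - 2974) + 2*(7 - 1)*(-165 + (7 - 1) - 6)) - 259711 = (1/(-268597) + 2*6*(-165 + 6 - 6)) - 259711 = (-1/268597 + 2*6*(-165)) - 259711 = (-1/268597 - 1980) - 259711 = -531822061/268597 - 259711 = -70289417528/268597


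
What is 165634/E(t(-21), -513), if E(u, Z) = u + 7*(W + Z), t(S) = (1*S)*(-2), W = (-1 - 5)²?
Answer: -23662/471 ≈ -50.238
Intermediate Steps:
W = 36 (W = (-6)² = 36)
t(S) = -2*S (t(S) = S*(-2) = -2*S)
E(u, Z) = 252 + u + 7*Z (E(u, Z) = u + 7*(36 + Z) = u + (252 + 7*Z) = 252 + u + 7*Z)
165634/E(t(-21), -513) = 165634/(252 - 2*(-21) + 7*(-513)) = 165634/(252 + 42 - 3591) = 165634/(-3297) = 165634*(-1/3297) = -23662/471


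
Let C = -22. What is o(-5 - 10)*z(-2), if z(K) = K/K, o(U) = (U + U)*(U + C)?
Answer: 1110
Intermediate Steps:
o(U) = 2*U*(-22 + U) (o(U) = (U + U)*(U - 22) = (2*U)*(-22 + U) = 2*U*(-22 + U))
z(K) = 1
o(-5 - 10)*z(-2) = (2*(-5 - 10)*(-22 + (-5 - 10)))*1 = (2*(-15)*(-22 - 15))*1 = (2*(-15)*(-37))*1 = 1110*1 = 1110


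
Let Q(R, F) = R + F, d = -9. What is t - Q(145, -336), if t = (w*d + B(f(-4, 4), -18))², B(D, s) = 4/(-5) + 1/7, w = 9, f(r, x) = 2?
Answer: 8402139/1225 ≈ 6858.9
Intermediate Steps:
B(D, s) = -23/35 (B(D, s) = 4*(-⅕) + 1*(⅐) = -⅘ + ⅐ = -23/35)
Q(R, F) = F + R
t = 8168164/1225 (t = (9*(-9) - 23/35)² = (-81 - 23/35)² = (-2858/35)² = 8168164/1225 ≈ 6667.9)
t - Q(145, -336) = 8168164/1225 - (-336 + 145) = 8168164/1225 - 1*(-191) = 8168164/1225 + 191 = 8402139/1225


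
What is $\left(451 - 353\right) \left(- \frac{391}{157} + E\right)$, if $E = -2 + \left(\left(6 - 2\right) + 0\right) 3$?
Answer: $\frac{115542}{157} \approx 735.94$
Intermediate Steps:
$E = 10$ ($E = -2 + \left(4 + 0\right) 3 = -2 + 4 \cdot 3 = -2 + 12 = 10$)
$\left(451 - 353\right) \left(- \frac{391}{157} + E\right) = \left(451 - 353\right) \left(- \frac{391}{157} + 10\right) = 98 \left(\left(-391\right) \frac{1}{157} + 10\right) = 98 \left(- \frac{391}{157} + 10\right) = 98 \cdot \frac{1179}{157} = \frac{115542}{157}$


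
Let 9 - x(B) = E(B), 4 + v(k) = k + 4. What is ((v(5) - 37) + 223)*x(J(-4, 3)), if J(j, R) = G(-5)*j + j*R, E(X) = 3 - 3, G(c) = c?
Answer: 1719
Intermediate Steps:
v(k) = k (v(k) = -4 + (k + 4) = -4 + (4 + k) = k)
E(X) = 0
J(j, R) = -5*j + R*j (J(j, R) = -5*j + j*R = -5*j + R*j)
x(B) = 9 (x(B) = 9 - 1*0 = 9 + 0 = 9)
((v(5) - 37) + 223)*x(J(-4, 3)) = ((5 - 37) + 223)*9 = (-32 + 223)*9 = 191*9 = 1719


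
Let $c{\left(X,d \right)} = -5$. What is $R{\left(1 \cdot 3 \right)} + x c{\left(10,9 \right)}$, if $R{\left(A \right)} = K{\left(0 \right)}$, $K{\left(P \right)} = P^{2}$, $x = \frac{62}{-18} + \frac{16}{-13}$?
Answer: $\frac{2735}{117} \approx 23.376$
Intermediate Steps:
$x = - \frac{547}{117}$ ($x = 62 \left(- \frac{1}{18}\right) + 16 \left(- \frac{1}{13}\right) = - \frac{31}{9} - \frac{16}{13} = - \frac{547}{117} \approx -4.6752$)
$R{\left(A \right)} = 0$ ($R{\left(A \right)} = 0^{2} = 0$)
$R{\left(1 \cdot 3 \right)} + x c{\left(10,9 \right)} = 0 - - \frac{2735}{117} = 0 + \frac{2735}{117} = \frac{2735}{117}$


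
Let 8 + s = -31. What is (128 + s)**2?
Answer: 7921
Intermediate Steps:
s = -39 (s = -8 - 31 = -39)
(128 + s)**2 = (128 - 39)**2 = 89**2 = 7921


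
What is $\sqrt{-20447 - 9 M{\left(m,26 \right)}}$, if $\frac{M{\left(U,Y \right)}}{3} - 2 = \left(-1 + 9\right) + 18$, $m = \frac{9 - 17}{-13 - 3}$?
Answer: $i \sqrt{21203} \approx 145.61 i$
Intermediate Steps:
$m = \frac{1}{2}$ ($m = - \frac{8}{-16} = \left(-8\right) \left(- \frac{1}{16}\right) = \frac{1}{2} \approx 0.5$)
$M{\left(U,Y \right)} = 84$ ($M{\left(U,Y \right)} = 6 + 3 \left(\left(-1 + 9\right) + 18\right) = 6 + 3 \left(8 + 18\right) = 6 + 3 \cdot 26 = 6 + 78 = 84$)
$\sqrt{-20447 - 9 M{\left(m,26 \right)}} = \sqrt{-20447 - 756} = \sqrt{-21203} = i \sqrt{21203}$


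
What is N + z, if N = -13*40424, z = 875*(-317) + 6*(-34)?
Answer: -803091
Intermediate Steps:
z = -277579 (z = -277375 - 204 = -277579)
N = -525512
N + z = -525512 - 277579 = -803091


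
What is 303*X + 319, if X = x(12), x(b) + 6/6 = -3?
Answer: -893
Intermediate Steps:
x(b) = -4 (x(b) = -1 - 3 = -4)
X = -4
303*X + 319 = 303*(-4) + 319 = -1212 + 319 = -893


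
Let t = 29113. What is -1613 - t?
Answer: -30726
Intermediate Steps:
-1613 - t = -1613 - 1*29113 = -1613 - 29113 = -30726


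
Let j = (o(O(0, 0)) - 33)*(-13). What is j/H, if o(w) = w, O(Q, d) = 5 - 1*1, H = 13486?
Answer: 377/13486 ≈ 0.027955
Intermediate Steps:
O(Q, d) = 4 (O(Q, d) = 5 - 1 = 4)
j = 377 (j = (4 - 33)*(-13) = -29*(-13) = 377)
j/H = 377/13486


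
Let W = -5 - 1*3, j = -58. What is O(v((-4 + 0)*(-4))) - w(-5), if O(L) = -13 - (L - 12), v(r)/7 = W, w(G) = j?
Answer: 113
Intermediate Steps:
w(G) = -58
W = -8 (W = -5 - 3 = -8)
v(r) = -56 (v(r) = 7*(-8) = -56)
O(L) = -1 - L (O(L) = -13 - (-12 + L) = -13 + (12 - L) = -1 - L)
O(v((-4 + 0)*(-4))) - w(-5) = (-1 - 1*(-56)) - 1*(-58) = (-1 + 56) + 58 = 55 + 58 = 113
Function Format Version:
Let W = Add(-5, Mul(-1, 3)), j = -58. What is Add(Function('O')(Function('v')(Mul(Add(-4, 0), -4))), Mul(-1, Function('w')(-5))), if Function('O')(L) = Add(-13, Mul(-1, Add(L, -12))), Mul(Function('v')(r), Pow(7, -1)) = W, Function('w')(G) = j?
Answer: 113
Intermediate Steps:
Function('w')(G) = -58
W = -8 (W = Add(-5, -3) = -8)
Function('v')(r) = -56 (Function('v')(r) = Mul(7, -8) = -56)
Function('O')(L) = Add(-1, Mul(-1, L)) (Function('O')(L) = Add(-13, Mul(-1, Add(-12, L))) = Add(-13, Add(12, Mul(-1, L))) = Add(-1, Mul(-1, L)))
Add(Function('O')(Function('v')(Mul(Add(-4, 0), -4))), Mul(-1, Function('w')(-5))) = Add(Add(-1, Mul(-1, -56)), Mul(-1, -58)) = Add(Add(-1, 56), 58) = Add(55, 58) = 113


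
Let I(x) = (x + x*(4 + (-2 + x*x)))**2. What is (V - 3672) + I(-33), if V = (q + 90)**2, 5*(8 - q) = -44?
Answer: 32465025756/25 ≈ 1.2986e+9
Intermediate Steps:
q = 84/5 (q = 8 - 1/5*(-44) = 8 + 44/5 = 84/5 ≈ 16.800)
I(x) = (x + x*(2 + x**2))**2 (I(x) = (x + x*(4 + (-2 + x**2)))**2 = (x + x*(2 + x**2))**2)
V = 285156/25 (V = (84/5 + 90)**2 = (534/5)**2 = 285156/25 ≈ 11406.)
(V - 3672) + I(-33) = (285156/25 - 3672) + (-33)**2*(3 + (-33)**2)**2 = 193356/25 + 1089*(3 + 1089)**2 = 193356/25 + 1089*1092**2 = 193356/25 + 1089*1192464 = 193356/25 + 1298593296 = 32465025756/25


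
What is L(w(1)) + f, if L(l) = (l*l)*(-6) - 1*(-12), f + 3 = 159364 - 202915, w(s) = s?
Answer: -43548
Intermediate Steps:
f = -43554 (f = -3 + (159364 - 202915) = -3 - 43551 = -43554)
L(l) = 12 - 6*l**2 (L(l) = l**2*(-6) + 12 = -6*l**2 + 12 = 12 - 6*l**2)
L(w(1)) + f = (12 - 6*1**2) - 43554 = (12 - 6*1) - 43554 = (12 - 6) - 43554 = 6 - 43554 = -43548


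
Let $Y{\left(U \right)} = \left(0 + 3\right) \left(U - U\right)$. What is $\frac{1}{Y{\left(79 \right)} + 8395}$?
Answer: $\frac{1}{8395} \approx 0.00011912$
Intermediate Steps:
$Y{\left(U \right)} = 0$ ($Y{\left(U \right)} = 3 \cdot 0 = 0$)
$\frac{1}{Y{\left(79 \right)} + 8395} = \frac{1}{0 + 8395} = \frac{1}{8395}$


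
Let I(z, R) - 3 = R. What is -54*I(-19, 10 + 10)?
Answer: -1242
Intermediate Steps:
I(z, R) = 3 + R
-54*I(-19, 10 + 10) = -54*(3 + (10 + 10)) = -54*(3 + 20) = -54*23 = -1242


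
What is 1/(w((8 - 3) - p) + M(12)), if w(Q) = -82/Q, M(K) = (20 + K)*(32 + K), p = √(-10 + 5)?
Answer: 20915/29163042 + 41*I*√5/29163042 ≈ 0.00071718 + 3.1437e-6*I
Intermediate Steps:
p = I*√5 (p = √(-5) = I*√5 ≈ 2.2361*I)
1/(w((8 - 3) - p) + M(12)) = 1/(-82/((8 - 3) - I*√5) + (640 + 12² + 52*12)) = 1/(-82/(5 - I*√5) + (640 + 144 + 624)) = 1/(-82/(5 - I*√5) + 1408) = 1/(1408 - 82/(5 - I*√5))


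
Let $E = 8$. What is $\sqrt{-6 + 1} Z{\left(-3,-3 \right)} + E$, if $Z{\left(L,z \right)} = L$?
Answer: $8 - 3 i \sqrt{5} \approx 8.0 - 6.7082 i$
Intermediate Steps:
$\sqrt{-6 + 1} Z{\left(-3,-3 \right)} + E = \sqrt{-6 + 1} \left(-3\right) + 8 = \sqrt{-5} \left(-3\right) + 8 = i \sqrt{5} \left(-3\right) + 8 = - 3 i \sqrt{5} + 8 = 8 - 3 i \sqrt{5}$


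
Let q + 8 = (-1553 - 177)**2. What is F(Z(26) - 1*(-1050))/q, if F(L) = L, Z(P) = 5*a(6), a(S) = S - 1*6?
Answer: 75/213778 ≈ 0.00035083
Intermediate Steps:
a(S) = -6 + S (a(S) = S - 6 = -6 + S)
Z(P) = 0 (Z(P) = 5*(-6 + 6) = 5*0 = 0)
q = 2992892 (q = -8 + (-1553 - 177)**2 = -8 + (-1730)**2 = -8 + 2992900 = 2992892)
F(Z(26) - 1*(-1050))/q = (0 - 1*(-1050))/2992892 = (0 + 1050)*(1/2992892) = 1050*(1/2992892) = 75/213778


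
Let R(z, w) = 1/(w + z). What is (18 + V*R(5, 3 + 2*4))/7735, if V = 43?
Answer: 331/123760 ≈ 0.0026745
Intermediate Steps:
(18 + V*R(5, 3 + 2*4))/7735 = (18 + 43/((3 + 2*4) + 5))/7735 = (18 + 43/((3 + 8) + 5))*(1/7735) = (18 + 43/(11 + 5))*(1/7735) = (18 + 43/16)*(1/7735) = (331/16)*(1/7735) = 331/123760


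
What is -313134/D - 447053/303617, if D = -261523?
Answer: -21841836041/79402828691 ≈ -0.27508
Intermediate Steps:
-313134/D - 447053/303617 = -313134/(-261523) - 447053/303617 = -313134*(-1/261523) - 447053*1/303617 = 313134/261523 - 447053/303617 = -21841836041/79402828691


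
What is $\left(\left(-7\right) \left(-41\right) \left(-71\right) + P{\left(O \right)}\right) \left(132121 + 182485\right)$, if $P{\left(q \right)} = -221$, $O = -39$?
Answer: $-6480254388$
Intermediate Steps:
$\left(\left(-7\right) \left(-41\right) \left(-71\right) + P{\left(O \right)}\right) \left(132121 + 182485\right) = \left(\left(-7\right) \left(-41\right) \left(-71\right) - 221\right) \left(132121 + 182485\right) = \left(287 \left(-71\right) - 221\right) 314606 = \left(-20377 - 221\right) 314606 = \left(-20598\right) 314606 = -6480254388$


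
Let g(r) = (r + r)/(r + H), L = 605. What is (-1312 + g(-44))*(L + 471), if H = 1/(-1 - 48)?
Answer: -3040423072/2157 ≈ -1.4096e+6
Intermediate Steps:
H = -1/49 (H = 1/(-49) = -1/49 ≈ -0.020408)
g(r) = 2*r/(-1/49 + r) (g(r) = (r + r)/(r - 1/49) = (2*r)/(-1/49 + r) = 2*r/(-1/49 + r))
(-1312 + g(-44))*(L + 471) = (-1312 + 98*(-44)/(-1 + 49*(-44)))*(605 + 471) = (-1312 + 98*(-44)/(-1 - 2156))*1076 = (-1312 + 98*(-44)/(-2157))*1076 = (-1312 + 98*(-44)*(-1/2157))*1076 = (-1312 + 4312/2157)*1076 = -2825672/2157*1076 = -3040423072/2157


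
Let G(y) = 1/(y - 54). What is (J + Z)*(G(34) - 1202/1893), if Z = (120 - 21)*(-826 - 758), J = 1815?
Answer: 1339880311/12620 ≈ 1.0617e+5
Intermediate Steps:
Z = -156816 (Z = 99*(-1584) = -156816)
G(y) = 1/(-54 + y)
(J + Z)*(G(34) - 1202/1893) = (1815 - 156816)*(1/(-54 + 34) - 1202/1893) = -155001*(1/(-20) - 1202*1/1893) = -155001*(-1/20 - 1202/1893) = -155001*(-25933/37860) = 1339880311/12620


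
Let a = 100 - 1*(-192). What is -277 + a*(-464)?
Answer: -135765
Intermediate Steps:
a = 292 (a = 100 + 192 = 292)
-277 + a*(-464) = -277 + 292*(-464) = -277 - 135488 = -135765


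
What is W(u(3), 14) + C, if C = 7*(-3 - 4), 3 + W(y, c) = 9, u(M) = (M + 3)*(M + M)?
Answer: -43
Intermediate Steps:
u(M) = 2*M*(3 + M) (u(M) = (3 + M)*(2*M) = 2*M*(3 + M))
W(y, c) = 6 (W(y, c) = -3 + 9 = 6)
C = -49 (C = 7*(-7) = -49)
W(u(3), 14) + C = 6 - 49 = -43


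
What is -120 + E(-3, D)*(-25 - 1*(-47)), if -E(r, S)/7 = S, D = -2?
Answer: 188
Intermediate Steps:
E(r, S) = -7*S
-120 + E(-3, D)*(-25 - 1*(-47)) = -120 + (-7*(-2))*(-25 - 1*(-47)) = -120 + 14*(-25 + 47) = -120 + 14*22 = -120 + 308 = 188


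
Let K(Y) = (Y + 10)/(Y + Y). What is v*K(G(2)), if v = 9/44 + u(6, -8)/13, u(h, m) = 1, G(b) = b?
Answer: 483/572 ≈ 0.84441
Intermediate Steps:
K(Y) = (10 + Y)/(2*Y) (K(Y) = (10 + Y)/((2*Y)) = (10 + Y)*(1/(2*Y)) = (10 + Y)/(2*Y))
v = 161/572 (v = 9/44 + 1/13 = 161/572 ≈ 0.28147)
v*K(G(2)) = 161*((1/2)*(10 + 2)/2)/572 = 161*((1/2)*(1/2)*12)/572 = (161/572)*3 = 483/572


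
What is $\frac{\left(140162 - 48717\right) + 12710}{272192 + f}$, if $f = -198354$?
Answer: $\frac{104155}{73838} \approx 1.4106$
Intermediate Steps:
$\frac{\left(140162 - 48717\right) + 12710}{272192 + f} = \frac{\left(140162 - 48717\right) + 12710}{272192 - 198354} = \frac{91445 + 12710}{73838} = 104155 \cdot \frac{1}{73838} = \frac{104155}{73838}$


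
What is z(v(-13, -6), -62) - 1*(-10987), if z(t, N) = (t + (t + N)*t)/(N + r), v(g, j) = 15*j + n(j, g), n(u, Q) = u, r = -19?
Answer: 291625/27 ≈ 10801.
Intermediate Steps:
v(g, j) = 16*j (v(g, j) = 15*j + j = 16*j)
z(t, N) = (t + t*(N + t))/(-19 + N) (z(t, N) = (t + (t + N)*t)/(N - 19) = (t + (N + t)*t)/(-19 + N) = (t + t*(N + t))/(-19 + N))
z(v(-13, -6), -62) - 1*(-10987) = (16*(-6))*(1 - 62 + 16*(-6))/(-19 - 62) - 1*(-10987) = -96*(1 - 62 - 96)/(-81) + 10987 = -96*(-1/81)*(-157) + 10987 = -5024/27 + 10987 = 291625/27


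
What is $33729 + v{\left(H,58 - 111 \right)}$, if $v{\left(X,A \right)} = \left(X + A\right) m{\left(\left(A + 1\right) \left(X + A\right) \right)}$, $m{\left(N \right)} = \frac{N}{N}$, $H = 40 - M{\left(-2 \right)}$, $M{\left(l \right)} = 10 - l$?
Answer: $33704$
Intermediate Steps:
$H = 28$ ($H = 40 - \left(10 - -2\right) = 40 - \left(10 + 2\right) = 40 - 12 = 28$)
$m{\left(N \right)} = 1$
$v{\left(X,A \right)} = A + X$ ($v{\left(X,A \right)} = \left(X + A\right) 1 = \left(A + X\right) 1 = A + X$)
$33729 + v{\left(H,58 - 111 \right)} = 33729 + \left(\left(58 - 111\right) + 28\right) = 33729 + \left(-53 + 28\right) = 33729 - 25 = 33704$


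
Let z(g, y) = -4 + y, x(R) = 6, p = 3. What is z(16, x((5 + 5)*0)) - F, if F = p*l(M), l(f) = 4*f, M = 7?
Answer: -82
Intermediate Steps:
F = 84 (F = 3*(4*7) = 3*28 = 84)
z(16, x((5 + 5)*0)) - F = (-4 + 6) - 1*84 = 2 - 84 = -82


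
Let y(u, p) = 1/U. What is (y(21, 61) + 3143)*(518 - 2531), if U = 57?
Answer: -120210992/19 ≈ -6.3269e+6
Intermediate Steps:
y(u, p) = 1/57
(y(21, 61) + 3143)*(518 - 2531) = (1/57 + 3143)*(518 - 2531) = (179152/57)*(-2013) = -120210992/19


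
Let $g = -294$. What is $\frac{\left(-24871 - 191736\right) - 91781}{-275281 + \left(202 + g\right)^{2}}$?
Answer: $\frac{3316}{2869} \approx 1.1558$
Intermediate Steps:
$\frac{\left(-24871 - 191736\right) - 91781}{-275281 + \left(202 + g\right)^{2}} = \frac{\left(-24871 - 191736\right) - 91781}{-275281 + \left(202 - 294\right)^{2}} = \frac{-216607 - 91781}{-275281 + \left(-92\right)^{2}} = - \frac{308388}{-275281 + 8464} = - \frac{308388}{-266817} = \left(-308388\right) \left(- \frac{1}{266817}\right) = \frac{3316}{2869}$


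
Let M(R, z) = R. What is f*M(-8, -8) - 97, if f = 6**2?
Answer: -385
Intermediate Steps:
f = 36
f*M(-8, -8) - 97 = 36*(-8) - 97 = -288 - 97 = -385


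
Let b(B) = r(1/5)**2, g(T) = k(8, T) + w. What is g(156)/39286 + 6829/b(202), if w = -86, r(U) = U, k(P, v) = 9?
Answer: 6707102273/39286 ≈ 1.7073e+5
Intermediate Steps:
g(T) = -77 (g(T) = 9 - 86 = -77)
b(B) = 1/25 (b(B) = (1/5)**2 = 1/25)
g(156)/39286 + 6829/b(202) = -77/39286 + 6829/(1/25) = -77*1/39286 + 6829*25 = -77/39286 + 170725 = 6707102273/39286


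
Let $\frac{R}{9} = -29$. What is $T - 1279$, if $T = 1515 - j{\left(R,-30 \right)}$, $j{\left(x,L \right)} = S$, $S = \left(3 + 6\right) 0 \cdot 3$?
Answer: $236$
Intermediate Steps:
$R = -261$ ($R = 9 \left(-29\right) = -261$)
$S = 0$ ($S = 9 \cdot 0 = 0$)
$j{\left(x,L \right)} = 0$
$T = 1515$ ($T = 1515 - 0 = 1515 + 0 = 1515$)
$T - 1279 = 1515 - 1279 = 236$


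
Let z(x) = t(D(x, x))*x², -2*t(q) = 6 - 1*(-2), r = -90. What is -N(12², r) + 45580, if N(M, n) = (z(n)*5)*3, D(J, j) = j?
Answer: 531580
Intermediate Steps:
t(q) = -4 (t(q) = -(6 - 1*(-2))/2 = -(6 + 2)/2 = -½*8 = -4)
z(x) = -4*x²
N(M, n) = -60*n² (N(M, n) = (-4*n²*5)*3 = -20*n²*3 = -60*n²)
-N(12², r) + 45580 = -(-60)*(-90)² + 45580 = -(-60)*8100 + 45580 = -1*(-486000) + 45580 = 486000 + 45580 = 531580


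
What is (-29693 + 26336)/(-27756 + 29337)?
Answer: -1119/527 ≈ -2.1233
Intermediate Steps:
(-29693 + 26336)/(-27756 + 29337) = -3357/1581 = -3357*1/1581 = -1119/527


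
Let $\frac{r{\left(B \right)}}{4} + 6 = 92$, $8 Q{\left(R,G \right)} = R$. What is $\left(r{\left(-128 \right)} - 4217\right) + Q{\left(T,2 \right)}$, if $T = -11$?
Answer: $- \frac{30995}{8} \approx -3874.4$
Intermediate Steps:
$Q{\left(R,G \right)} = \frac{R}{8}$
$r{\left(B \right)} = 344$ ($r{\left(B \right)} = -24 + 4 \cdot 92 = -24 + 368 = 344$)
$\left(r{\left(-128 \right)} - 4217\right) + Q{\left(T,2 \right)} = \left(344 - 4217\right) + \frac{1}{8} \left(-11\right) = -3873 - \frac{11}{8} = - \frac{30995}{8}$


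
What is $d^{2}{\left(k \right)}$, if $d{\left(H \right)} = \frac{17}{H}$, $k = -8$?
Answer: $\frac{289}{64} \approx 4.5156$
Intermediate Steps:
$d^{2}{\left(k \right)} = \left(\frac{17}{-8}\right)^{2} = \left(17 \left(- \frac{1}{8}\right)\right)^{2} = \left(- \frac{17}{8}\right)^{2} = \frac{289}{64}$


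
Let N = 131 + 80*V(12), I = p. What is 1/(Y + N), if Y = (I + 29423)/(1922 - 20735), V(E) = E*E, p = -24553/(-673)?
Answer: 4220383/49165073589 ≈ 8.5841e-5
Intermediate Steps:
p = 24553/673 (p = -24553*(-1/673) = 24553/673 ≈ 36.483)
V(E) = E²
I = 24553/673 ≈ 36.483
Y = -6608744/4220383 (Y = (24553/673 + 29423)/(1922 - 20735) = (19826232/673)/(-18813) = (19826232/673)*(-1/18813) = -6608744/4220383 ≈ -1.5659)
N = 11651 (N = 131 + 80*12² = 131 + 80*144 = 131 + 11520 = 11651)
1/(Y + N) = 1/(-6608744/4220383 + 11651) = 1/(49165073589/4220383) = 4220383/49165073589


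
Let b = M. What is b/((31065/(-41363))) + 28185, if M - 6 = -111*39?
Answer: 18497882/545 ≈ 33941.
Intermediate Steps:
M = -4323 (M = 6 - 111*39 = 6 - 4329 = -4323)
b = -4323
b/((31065/(-41363))) + 28185 = -4323/(31065/(-41363)) + 28185 = -4323/(31065*(-1/41363)) + 28185 = -4323/(-1635/2177) + 28185 = -4323*(-2177/1635) + 28185 = 3137057/545 + 28185 = 18497882/545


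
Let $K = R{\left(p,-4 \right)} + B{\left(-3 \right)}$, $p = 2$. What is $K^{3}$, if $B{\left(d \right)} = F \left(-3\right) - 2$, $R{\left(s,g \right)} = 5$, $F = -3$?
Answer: $1728$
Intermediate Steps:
$B{\left(d \right)} = 7$ ($B{\left(d \right)} = \left(-3\right) \left(-3\right) - 2 = 9 - 2 = 7$)
$K = 12$ ($K = 5 + 7 = 12$)
$K^{3} = 12^{3} = 1728$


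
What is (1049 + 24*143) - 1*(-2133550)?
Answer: 2138031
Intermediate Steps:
(1049 + 24*143) - 1*(-2133550) = (1049 + 3432) + 2133550 = 4481 + 2133550 = 2138031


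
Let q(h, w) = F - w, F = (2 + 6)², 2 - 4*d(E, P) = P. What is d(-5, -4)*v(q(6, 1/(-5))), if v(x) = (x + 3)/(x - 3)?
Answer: 28/17 ≈ 1.6471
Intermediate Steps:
d(E, P) = ½ - P/4
F = 64 (F = 8² = 64)
q(h, w) = 64 - w
v(x) = (3 + x)/(-3 + x)
d(-5, -4)*v(q(6, 1/(-5))) = (½ - ¼*(-4))*((3 + (64 - 1/(-5)))/(-3 + (64 - 1/(-5)))) = (½ + 1)*((3 + (64 - 1*(-⅕)))/(-3 + (64 - 1*(-⅕)))) = 3*((3 + (64 + ⅕))/(-3 + (64 + ⅕)))/2 = 3*((3 + 321/5)/(-3 + 321/5))/2 = 3*((336/5)/(306/5))/2 = 3*((5/306)*(336/5))/2 = (3/2)*(56/51) = 28/17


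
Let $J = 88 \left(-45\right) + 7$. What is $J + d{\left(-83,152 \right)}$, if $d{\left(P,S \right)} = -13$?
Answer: $-3966$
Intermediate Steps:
$J = -3953$ ($J = -3960 + 7 = -3953$)
$J + d{\left(-83,152 \right)} = -3953 - 13 = -3966$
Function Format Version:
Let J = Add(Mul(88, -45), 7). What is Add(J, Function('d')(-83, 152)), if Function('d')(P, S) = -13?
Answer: -3966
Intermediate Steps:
J = -3953 (J = Add(-3960, 7) = -3953)
Add(J, Function('d')(-83, 152)) = Add(-3953, -13) = -3966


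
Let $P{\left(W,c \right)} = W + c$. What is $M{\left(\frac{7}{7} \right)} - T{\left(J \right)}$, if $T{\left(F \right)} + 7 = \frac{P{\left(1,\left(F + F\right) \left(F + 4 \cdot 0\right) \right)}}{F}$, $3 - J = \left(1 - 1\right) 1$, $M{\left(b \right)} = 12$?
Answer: $\frac{38}{3} \approx 12.667$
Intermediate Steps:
$J = 3$ ($J = 3 - \left(1 - 1\right) 1 = 3 - 0 \cdot 1 = 3 - 0 = 3 + 0 = 3$)
$T{\left(F \right)} = -7 + \frac{1 + 2 F^{2}}{F}$ ($T{\left(F \right)} = -7 + \frac{1 + \left(F + F\right) \left(F + 4 \cdot 0\right)}{F} = -7 + \frac{1 + 2 F \left(F + 0\right)}{F} = -7 + \frac{1 + 2 F F}{F} = -7 + \frac{1 + 2 F^{2}}{F}$)
$M{\left(\frac{7}{7} \right)} - T{\left(J \right)} = 12 - \left(-7 + \frac{1}{3} + 2 \cdot 3\right) = 12 - \left(-7 + \frac{1}{3} + 6\right) = 12 - - \frac{2}{3} = 12 + \frac{2}{3} = \frac{38}{3}$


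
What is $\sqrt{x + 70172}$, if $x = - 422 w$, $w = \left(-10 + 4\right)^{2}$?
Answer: $2 \sqrt{13745} \approx 234.48$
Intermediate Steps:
$w = 36$ ($w = \left(-6\right)^{2} = 36$)
$x = -15192$ ($x = \left(-422\right) 36 = -15192$)
$\sqrt{x + 70172} = \sqrt{-15192 + 70172} = \sqrt{54980} = 2 \sqrt{13745}$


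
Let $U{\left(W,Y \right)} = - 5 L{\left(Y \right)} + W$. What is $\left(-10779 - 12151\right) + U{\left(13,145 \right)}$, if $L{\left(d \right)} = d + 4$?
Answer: $-23662$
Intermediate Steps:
$L{\left(d \right)} = 4 + d$
$U{\left(W,Y \right)} = -20 + W - 5 Y$ ($U{\left(W,Y \right)} = - 5 \left(4 + Y\right) + W = \left(-20 - 5 Y\right) + W = -20 + W - 5 Y$)
$\left(-10779 - 12151\right) + U{\left(13,145 \right)} = \left(-10779 - 12151\right) - 732 = -22930 - 732 = -23662$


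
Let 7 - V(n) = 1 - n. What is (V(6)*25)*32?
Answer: 9600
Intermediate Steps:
V(n) = 6 + n (V(n) = 7 - (1 - n) = 7 + (-1 + n) = 6 + n)
(V(6)*25)*32 = ((6 + 6)*25)*32 = (12*25)*32 = 300*32 = 9600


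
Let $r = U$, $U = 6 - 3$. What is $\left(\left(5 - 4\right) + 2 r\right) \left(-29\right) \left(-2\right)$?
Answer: $406$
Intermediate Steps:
$U = 3$ ($U = 6 - 3 = 3$)
$r = 3$
$\left(\left(5 - 4\right) + 2 r\right) \left(-29\right) \left(-2\right) = \left(\left(5 - 4\right) + 2 \cdot 3\right) \left(-29\right) \left(-2\right) = \left(\left(5 - 4\right) + 6\right) \left(-29\right) \left(-2\right) = \left(1 + 6\right) \left(-29\right) \left(-2\right) = 7 \left(-29\right) \left(-2\right) = \left(-203\right) \left(-2\right) = 406$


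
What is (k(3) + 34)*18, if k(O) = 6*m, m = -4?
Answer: 180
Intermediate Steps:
k(O) = -24 (k(O) = 6*(-4) = -24)
(k(3) + 34)*18 = (-24 + 34)*18 = 10*18 = 180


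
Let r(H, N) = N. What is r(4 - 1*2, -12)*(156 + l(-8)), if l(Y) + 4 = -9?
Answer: -1716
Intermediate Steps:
l(Y) = -13 (l(Y) = -4 - 9 = -13)
r(4 - 1*2, -12)*(156 + l(-8)) = -12*(156 - 13) = -12*143 = -1716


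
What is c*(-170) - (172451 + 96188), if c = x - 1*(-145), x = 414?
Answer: -363669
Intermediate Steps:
c = 559 (c = 414 - 1*(-145) = 414 + 145 = 559)
c*(-170) - (172451 + 96188) = 559*(-170) - (172451 + 96188) = -95030 - 1*268639 = -95030 - 268639 = -363669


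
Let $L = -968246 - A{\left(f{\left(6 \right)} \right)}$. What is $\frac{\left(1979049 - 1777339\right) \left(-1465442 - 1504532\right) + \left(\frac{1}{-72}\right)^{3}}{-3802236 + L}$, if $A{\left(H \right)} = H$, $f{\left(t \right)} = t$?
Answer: $\frac{223602969133393921}{1780575105024} \approx 1.2558 \cdot 10^{5}$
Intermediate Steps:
$L = -968252$ ($L = -968246 - 6 = -968252$)
$\frac{\left(1979049 - 1777339\right) \left(-1465442 - 1504532\right) + \left(\frac{1}{-72}\right)^{3}}{-3802236 + L} = \frac{\left(1979049 - 1777339\right) \left(-1465442 - 1504532\right) + \left(\frac{1}{-72}\right)^{3}}{-3802236 - 968252} = \frac{201710 \left(-2969974\right) + \left(- \frac{1}{72}\right)^{3}}{-4770488} = \left(-599073455540 - \frac{1}{373248}\right) \left(- \frac{1}{4770488}\right) = \left(- \frac{223602969133393921}{373248}\right) \left(- \frac{1}{4770488}\right) = \frac{223602969133393921}{1780575105024}$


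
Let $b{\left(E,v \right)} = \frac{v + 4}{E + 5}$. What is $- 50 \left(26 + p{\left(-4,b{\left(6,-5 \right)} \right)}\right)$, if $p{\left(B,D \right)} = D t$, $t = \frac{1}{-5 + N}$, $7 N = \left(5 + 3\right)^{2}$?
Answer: $- \frac{414350}{319} \approx -1298.9$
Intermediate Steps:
$N = \frac{64}{7}$ ($N = \frac{\left(5 + 3\right)^{2}}{7} = \frac{8^{2}}{7} = \frac{1}{7} \cdot 64 = \frac{64}{7} \approx 9.1429$)
$b{\left(E,v \right)} = \frac{4 + v}{5 + E}$
$t = \frac{7}{29}$ ($t = \frac{1}{-5 + \frac{64}{7}} = \frac{1}{\frac{29}{7}} = \frac{7}{29} \approx 0.24138$)
$p{\left(B,D \right)} = \frac{7 D}{29}$ ($p{\left(B,D \right)} = D \frac{7}{29} = \frac{7 D}{29}$)
$- 50 \left(26 + p{\left(-4,b{\left(6,-5 \right)} \right)}\right) = - 50 \left(26 + \frac{7 \frac{4 - 5}{5 + 6}}{29}\right) = - 50 \left(26 + \frac{7 \cdot \frac{1}{11} \left(-1\right)}{29}\right) = - 50 \left(26 + \frac{7}{29} \left(- \frac{1}{11}\right)\right) = - 50 \left(26 - \frac{7}{319}\right) = \left(-50\right) \frac{8287}{319} = - \frac{414350}{319}$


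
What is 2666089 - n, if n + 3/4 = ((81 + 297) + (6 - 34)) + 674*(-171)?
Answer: 11123975/4 ≈ 2.7810e+6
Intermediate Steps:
n = -459619/4 (n = -¾ + (((81 + 297) + (6 - 34)) + 674*(-171)) = -¾ + ((378 - 28) - 115254) = -¾ + (350 - 115254) = -¾ - 114904 = -459619/4 ≈ -1.1490e+5)
2666089 - n = 2666089 - 1*(-459619/4) = 2666089 + 459619/4 = 11123975/4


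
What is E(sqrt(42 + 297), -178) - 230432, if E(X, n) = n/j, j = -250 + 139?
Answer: -25577774/111 ≈ -2.3043e+5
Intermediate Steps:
j = -111
E(X, n) = -n/111 (E(X, n) = n/(-111) = n*(-1/111) = -n/111)
E(sqrt(42 + 297), -178) - 230432 = -1/111*(-178) - 230432 = 178/111 - 230432 = -25577774/111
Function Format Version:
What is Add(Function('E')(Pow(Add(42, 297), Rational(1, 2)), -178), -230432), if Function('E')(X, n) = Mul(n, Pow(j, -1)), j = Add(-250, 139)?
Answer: Rational(-25577774, 111) ≈ -2.3043e+5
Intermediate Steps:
j = -111
Function('E')(X, n) = Mul(Rational(-1, 111), n) (Function('E')(X, n) = Mul(n, Pow(-111, -1)) = Mul(n, Rational(-1, 111)) = Mul(Rational(-1, 111), n))
Add(Function('E')(Pow(Add(42, 297), Rational(1, 2)), -178), -230432) = Add(Mul(Rational(-1, 111), -178), -230432) = Add(Rational(178, 111), -230432) = Rational(-25577774, 111)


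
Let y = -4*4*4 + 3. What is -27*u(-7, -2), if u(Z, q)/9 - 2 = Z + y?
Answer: 16038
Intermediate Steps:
y = -61 (y = -16*4 + 3 = -64 + 3 = -61)
u(Z, q) = -531 + 9*Z (u(Z, q) = 18 + 9*(Z - 61) = 18 + 9*(-61 + Z) = 18 + (-549 + 9*Z) = -531 + 9*Z)
-27*u(-7, -2) = -27*(-531 + 9*(-7)) = -27*(-531 - 63) = -27*(-594) = 16038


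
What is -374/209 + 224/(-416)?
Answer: -575/247 ≈ -2.3279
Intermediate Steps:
-374/209 + 224/(-416) = -374*1/209 + 224*(-1/416) = -34/19 - 7/13 = -575/247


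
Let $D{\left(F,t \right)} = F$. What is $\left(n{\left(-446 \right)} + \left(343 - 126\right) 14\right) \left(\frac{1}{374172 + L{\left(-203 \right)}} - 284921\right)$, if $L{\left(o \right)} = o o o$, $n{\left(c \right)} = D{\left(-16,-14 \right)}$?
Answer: $- \frac{6880720377616832}{7991255} \approx -8.6103 \cdot 10^{8}$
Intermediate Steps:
$n{\left(c \right)} = -16$
$L{\left(o \right)} = o^{3}$ ($L{\left(o \right)} = o^{2} o = o^{3}$)
$\left(n{\left(-446 \right)} + \left(343 - 126\right) 14\right) \left(\frac{1}{374172 + L{\left(-203 \right)}} - 284921\right) = \left(-16 + \left(343 - 126\right) 14\right) \left(\frac{1}{374172 + \left(-203\right)^{3}} - 284921\right) = \left(-16 + 217 \cdot 14\right) \left(\frac{1}{374172 - 8365427} - 284921\right) = \left(-16 + 3038\right) \left(\frac{1}{-7991255} - 284921\right) = 3022 \left(- \frac{1}{7991255} - 284921\right) = 3022 \left(- \frac{2276876365856}{7991255}\right) = - \frac{6880720377616832}{7991255}$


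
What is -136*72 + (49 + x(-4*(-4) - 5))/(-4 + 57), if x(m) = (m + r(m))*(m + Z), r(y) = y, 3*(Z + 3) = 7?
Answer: -1556099/159 ≈ -9786.8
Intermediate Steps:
Z = -2/3 (Z = -3 + (1/3)*7 = -3 + 7/3 = -2/3 ≈ -0.66667)
x(m) = 2*m*(-2/3 + m) (x(m) = (m + m)*(m - 2/3) = (2*m)*(-2/3 + m) = 2*m*(-2/3 + m))
-136*72 + (49 + x(-4*(-4) - 5))/(-4 + 57) = -136*72 + (49 + 2*(-4*(-4) - 5)*(-2 + 3*(-4*(-4) - 5))/3)/(-4 + 57) = -9792 + (49 + 2*(16 - 5)*(-2 + 3*(16 - 5))/3)/53 = -9792 + (49 + (2/3)*11*(-2 + 3*11))*(1/53) = -9792 + (49 + (2/3)*11*(-2 + 33))*(1/53) = -9792 + (49 + (2/3)*11*31)*(1/53) = -9792 + (49 + 682/3)*(1/53) = -9792 + (829/3)*(1/53) = -9792 + 829/159 = -1556099/159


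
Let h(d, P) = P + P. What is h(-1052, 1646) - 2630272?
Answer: -2626980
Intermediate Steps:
h(d, P) = 2*P
h(-1052, 1646) - 2630272 = 2*1646 - 2630272 = 3292 - 2630272 = -2626980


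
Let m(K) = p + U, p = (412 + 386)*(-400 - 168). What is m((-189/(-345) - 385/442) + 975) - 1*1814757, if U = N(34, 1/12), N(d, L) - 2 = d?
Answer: -2267985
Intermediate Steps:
N(d, L) = 2 + d
U = 36 (U = 2 + 34 = 36)
p = -453264 (p = 798*(-568) = -453264)
m(K) = -453228 (m(K) = -453264 + 36 = -453228)
m((-189/(-345) - 385/442) + 975) - 1*1814757 = -453228 - 1*1814757 = -453228 - 1814757 = -2267985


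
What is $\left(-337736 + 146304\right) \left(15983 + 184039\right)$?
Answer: $-38290611504$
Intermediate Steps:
$\left(-337736 + 146304\right) \left(15983 + 184039\right) = \left(-191432\right) 200022 = -38290611504$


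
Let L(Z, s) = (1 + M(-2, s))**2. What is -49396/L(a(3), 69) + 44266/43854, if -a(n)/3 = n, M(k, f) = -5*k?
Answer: -1080427999/2653167 ≈ -407.22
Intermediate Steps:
a(n) = -3*n
L(Z, s) = 121 (L(Z, s) = (1 - 5*(-2))**2 = (1 + 10)**2 = 11**2 = 121)
-49396/L(a(3), 69) + 44266/43854 = -49396/121 + 44266/43854 = -49396*1/121 + 44266*(1/43854) = -49396/121 + 22133/21927 = -1080427999/2653167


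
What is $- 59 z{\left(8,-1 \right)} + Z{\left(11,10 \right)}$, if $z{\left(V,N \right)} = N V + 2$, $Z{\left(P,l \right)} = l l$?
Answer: $454$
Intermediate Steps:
$Z{\left(P,l \right)} = l^{2}$
$z{\left(V,N \right)} = 2 + N V$
$- 59 z{\left(8,-1 \right)} + Z{\left(11,10 \right)} = - 59 \left(2 - 8\right) + 10^{2} = - 59 \left(2 - 8\right) + 100 = \left(-59\right) \left(-6\right) + 100 = 354 + 100 = 454$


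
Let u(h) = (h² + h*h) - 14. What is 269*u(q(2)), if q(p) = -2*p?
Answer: 4842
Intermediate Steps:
u(h) = -14 + 2*h² (u(h) = (h² + h²) - 14 = 2*h² - 14 = -14 + 2*h²)
269*u(q(2)) = 269*(-14 + 2*(-2*2)²) = 269*(-14 + 2*(-4)²) = 269*(-14 + 2*16) = 269*(-14 + 32) = 269*18 = 4842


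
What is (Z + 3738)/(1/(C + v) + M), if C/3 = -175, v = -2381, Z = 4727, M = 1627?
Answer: 24599290/4728061 ≈ 5.2028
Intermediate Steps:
C = -525 (C = 3*(-175) = -525)
(Z + 3738)/(1/(C + v) + M) = (4727 + 3738)/(1/(-525 - 2381) + 1627) = 8465/(1/(-2906) + 1627) = 8465/(-1/2906 + 1627) = 8465/(4728061/2906) = 8465*(2906/4728061) = 24599290/4728061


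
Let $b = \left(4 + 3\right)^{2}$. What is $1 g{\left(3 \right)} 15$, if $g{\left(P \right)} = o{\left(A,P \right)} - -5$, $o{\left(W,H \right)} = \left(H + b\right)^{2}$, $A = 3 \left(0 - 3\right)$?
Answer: $40635$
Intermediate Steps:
$b = 49$ ($b = 7^{2} = 49$)
$A = -9$ ($A = 3 \left(-3\right) = -9$)
$o{\left(W,H \right)} = \left(49 + H\right)^{2}$ ($o{\left(W,H \right)} = \left(H + 49\right)^{2} = \left(49 + H\right)^{2}$)
$g{\left(P \right)} = 5 + \left(49 + P\right)^{2}$ ($g{\left(P \right)} = \left(49 + P\right)^{2} - -5 = \left(49 + P\right)^{2} + 5 = 5 + \left(49 + P\right)^{2}$)
$1 g{\left(3 \right)} 15 = 1 \left(5 + \left(49 + 3\right)^{2}\right) 15 = 1 \left(5 + 52^{2}\right) 15 = 1 \left(5 + 2704\right) 15 = 1 \cdot 2709 \cdot 15 = 2709 \cdot 15 = 40635$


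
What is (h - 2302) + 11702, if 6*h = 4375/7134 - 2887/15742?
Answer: 791745201824/84227571 ≈ 9400.1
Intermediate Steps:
h = 6034424/84227571 (h = (4375/7134 - 2887/15742)/6 = (⅙)*(12068848/28075857) = 6034424/84227571 ≈ 0.071644)
(h - 2302) + 11702 = (6034424/84227571 - 2302) + 11702 = -193885834018/84227571 + 11702 = 791745201824/84227571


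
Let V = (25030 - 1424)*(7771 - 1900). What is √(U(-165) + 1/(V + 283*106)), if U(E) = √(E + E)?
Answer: √(34655206 + 4803933211609744*I*√330)/69310412 ≈ 3.0138 + 3.0138*I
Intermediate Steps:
V = 138590826 (V = 23606*5871 = 138590826)
U(E) = √2*√E (U(E) = √(2*E) = √2*√E)
√(U(-165) + 1/(V + 283*106)) = √(√2*√(-165) + 1/(138590826 + 283*106)) = √(√2*(I*√165) + 1/(138590826 + 29998)) = √(I*√330 + 1/138620824) = √(1/138620824 + I*√330)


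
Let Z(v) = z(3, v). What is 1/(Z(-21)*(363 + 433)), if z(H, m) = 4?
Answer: 1/3184 ≈ 0.00031407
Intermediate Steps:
Z(v) = 4
1/(Z(-21)*(363 + 433)) = 1/(4*(363 + 433)) = 1/(4*796) = 1/3184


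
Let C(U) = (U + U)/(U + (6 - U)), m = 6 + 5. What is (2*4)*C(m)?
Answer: 88/3 ≈ 29.333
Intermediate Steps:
m = 11
C(U) = U/3 (C(U) = (2*U)/6 = (2*U)*(1/6) = U/3)
(2*4)*C(m) = (2*4)*((1/3)*11) = 8*(11/3) = 88/3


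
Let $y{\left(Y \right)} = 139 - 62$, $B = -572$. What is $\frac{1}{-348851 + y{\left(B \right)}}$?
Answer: $- \frac{1}{348774} \approx -2.8672 \cdot 10^{-6}$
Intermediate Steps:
$y{\left(Y \right)} = 77$
$\frac{1}{-348851 + y{\left(B \right)}} = \frac{1}{-348851 + 77} = \frac{1}{-348774} = - \frac{1}{348774}$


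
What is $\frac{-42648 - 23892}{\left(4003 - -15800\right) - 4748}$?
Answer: $- \frac{13308}{3011} \approx -4.4198$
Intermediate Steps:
$\frac{-42648 - 23892}{\left(4003 - -15800\right) - 4748} = - \frac{66540}{\left(4003 + 15800\right) + \left(-16419 + 11671\right)} = - \frac{66540}{19803 - 4748} = - \frac{66540}{15055} = \left(-66540\right) \frac{1}{15055} = - \frac{13308}{3011}$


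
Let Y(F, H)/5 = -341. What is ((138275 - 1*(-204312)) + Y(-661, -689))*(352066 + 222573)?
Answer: 195884091598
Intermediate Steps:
Y(F, H) = -1705 (Y(F, H) = 5*(-341) = -1705)
((138275 - 1*(-204312)) + Y(-661, -689))*(352066 + 222573) = ((138275 - 1*(-204312)) - 1705)*(352066 + 222573) = ((138275 + 204312) - 1705)*574639 = (342587 - 1705)*574639 = 340882*574639 = 195884091598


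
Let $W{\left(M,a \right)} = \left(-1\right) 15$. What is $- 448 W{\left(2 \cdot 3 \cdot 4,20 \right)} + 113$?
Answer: $6833$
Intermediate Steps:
$W{\left(M,a \right)} = -15$
$- 448 W{\left(2 \cdot 3 \cdot 4,20 \right)} + 113 = \left(-448\right) \left(-15\right) + 113 = 6720 + 113 = 6833$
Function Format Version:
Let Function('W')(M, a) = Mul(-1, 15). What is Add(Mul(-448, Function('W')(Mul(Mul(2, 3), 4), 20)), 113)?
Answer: 6833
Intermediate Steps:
Function('W')(M, a) = -15
Add(Mul(-448, Function('W')(Mul(Mul(2, 3), 4), 20)), 113) = Add(Mul(-448, -15), 113) = Add(6720, 113) = 6833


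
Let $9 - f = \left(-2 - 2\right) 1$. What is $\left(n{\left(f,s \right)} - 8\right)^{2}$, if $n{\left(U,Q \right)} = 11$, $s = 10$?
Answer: $9$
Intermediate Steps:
$f = 13$ ($f = 9 - \left(-2 - 2\right) 1 = 9 - \left(-4\right) 1 = 9 - -4 = 9 + 4 = 13$)
$\left(n{\left(f,s \right)} - 8\right)^{2} = \left(11 - 8\right)^{2} = 3^{2} = 9$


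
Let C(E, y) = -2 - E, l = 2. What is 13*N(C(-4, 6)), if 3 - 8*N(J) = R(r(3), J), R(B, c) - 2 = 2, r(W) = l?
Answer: -13/8 ≈ -1.6250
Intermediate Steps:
r(W) = 2
R(B, c) = 4 (R(B, c) = 2 + 2 = 4)
N(J) = -1/8 (N(J) = 3/8 - 1/8*4 = 3/8 - 1/2 = -1/8)
13*N(C(-4, 6)) = 13*(-1/8) = -13/8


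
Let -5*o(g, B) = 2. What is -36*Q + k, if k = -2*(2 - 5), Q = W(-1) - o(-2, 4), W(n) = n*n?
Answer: -222/5 ≈ -44.400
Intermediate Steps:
W(n) = n**2
o(g, B) = -2/5 (o(g, B) = -1/5*2 = -2/5)
Q = 7/5 (Q = (-1)**2 - 1*(-2/5) = 1 + 2/5 = 7/5 ≈ 1.4000)
k = 6 (k = -2*(-3) = 6)
-36*Q + k = -36*7/5 + 6 = -252/5 + 6 = -222/5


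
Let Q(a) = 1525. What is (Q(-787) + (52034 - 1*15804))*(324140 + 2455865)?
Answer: 104959088775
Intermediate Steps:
(Q(-787) + (52034 - 1*15804))*(324140 + 2455865) = (1525 + (52034 - 1*15804))*(324140 + 2455865) = (1525 + (52034 - 15804))*2780005 = (1525 + 36230)*2780005 = 37755*2780005 = 104959088775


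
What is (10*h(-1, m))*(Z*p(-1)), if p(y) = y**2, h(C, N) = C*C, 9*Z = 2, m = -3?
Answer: 20/9 ≈ 2.2222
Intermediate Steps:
Z = 2/9 (Z = (1/9)*2 = 2/9 ≈ 0.22222)
h(C, N) = C**2
(10*h(-1, m))*(Z*p(-1)) = (10*(-1)**2)*((2/9)*(-1)**2) = (10*1)*((2/9)*1) = 10*(2/9) = 20/9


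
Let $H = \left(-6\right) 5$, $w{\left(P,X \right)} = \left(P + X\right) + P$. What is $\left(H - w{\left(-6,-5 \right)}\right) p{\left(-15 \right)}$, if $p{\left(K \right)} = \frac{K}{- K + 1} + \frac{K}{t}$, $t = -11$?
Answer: $- \frac{975}{176} \approx -5.5398$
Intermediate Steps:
$w{\left(P,X \right)} = X + 2 P$
$H = -30$
$p{\left(K \right)} = - \frac{K}{11} + \frac{K}{1 - K}$ ($p{\left(K \right)} = \frac{K}{- K + 1} + \frac{K}{-11} = \frac{K}{1 - K} + K \left(- \frac{1}{11}\right) = \frac{K}{1 - K} - \frac{K}{11} = - \frac{K}{11} + \frac{K}{1 - K}$)
$\left(H - w{\left(-6,-5 \right)}\right) p{\left(-15 \right)} = \left(-30 - \left(-5 + 2 \left(-6\right)\right)\right) \left(\left(-1\right) \left(-15\right) \frac{1}{-11 + 11 \left(-15\right)} \left(10 - 15\right)\right) = \left(-30 - \left(-5 - 12\right)\right) \left(\left(-1\right) \left(-15\right) \frac{1}{-11 - 165} \left(-5\right)\right) = \left(-30 - -17\right) \left(\left(-1\right) \left(-15\right) \frac{1}{-176} \left(-5\right)\right) = \left(-30 + 17\right) \left(\left(-1\right) \left(-15\right) \left(- \frac{1}{176}\right) \left(-5\right)\right) = \left(-13\right) \frac{75}{176} = - \frac{975}{176}$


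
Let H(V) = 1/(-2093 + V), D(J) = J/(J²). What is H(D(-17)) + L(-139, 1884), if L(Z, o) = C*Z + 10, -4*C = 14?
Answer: 8833223/17791 ≈ 496.50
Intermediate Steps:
C = -7/2 (C = -¼*14 = -7/2 ≈ -3.5000)
L(Z, o) = 10 - 7*Z/2 (L(Z, o) = -7*Z/2 + 10 = 10 - 7*Z/2)
D(J) = 1/J (D(J) = J/J² = 1/J)
H(D(-17)) + L(-139, 1884) = 1/(-2093 + 1/(-17)) + (10 - 7/2*(-139)) = 1/(-2093 - 1/17) + (10 + 973/2) = 1/(-35582/17) + 993/2 = -17/35582 + 993/2 = 8833223/17791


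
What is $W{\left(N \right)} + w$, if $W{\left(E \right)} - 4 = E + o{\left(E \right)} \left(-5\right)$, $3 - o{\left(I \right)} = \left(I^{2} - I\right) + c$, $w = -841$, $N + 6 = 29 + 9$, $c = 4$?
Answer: $4160$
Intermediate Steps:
$N = 32$ ($N = -6 + \left(29 + 9\right) = -6 + 38 = 32$)
$o{\left(I \right)} = -1 + I - I^{2}$ ($o{\left(I \right)} = 3 - \left(\left(I^{2} - I\right) + 4\right) = 3 - \left(4 + I^{2} - I\right) = -1 + I - I^{2}$)
$W{\left(E \right)} = 9 - 4 E + 5 E^{2}$ ($W{\left(E \right)} = 4 + \left(E + \left(-1 + E - E^{2}\right) \left(-5\right)\right) = 4 + \left(E + \left(5 - 5 E + 5 E^{2}\right)\right) = 4 + \left(5 - 4 E + 5 E^{2}\right) = 9 - 4 E + 5 E^{2}$)
$W{\left(N \right)} + w = \left(9 - 128 + 5 \cdot 32^{2}\right) - 841 = \left(9 - 128 + 5 \cdot 1024\right) - 841 = \left(9 - 128 + 5120\right) - 841 = 5001 - 841 = 4160$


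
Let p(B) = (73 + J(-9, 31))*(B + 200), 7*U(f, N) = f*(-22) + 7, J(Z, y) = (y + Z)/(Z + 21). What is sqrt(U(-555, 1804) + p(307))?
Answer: sqrt(7778414)/14 ≈ 199.21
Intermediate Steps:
J(Z, y) = (Z + y)/(21 + Z)
U(f, N) = 1 - 22*f/7 (U(f, N) = (f*(-22) + 7)/7 = (-22*f + 7)/7 = (7 - 22*f)/7 = 1 - 22*f/7)
p(B) = 44900/3 + 449*B/6 (p(B) = (73 + (-9 + 31)/(21 - 9))*(B + 200) = (73 + 22/12)*(200 + B) = (73 + (1/12)*22)*(200 + B) = (73 + 11/6)*(200 + B) = 449*(200 + B)/6 = 44900/3 + 449*B/6)
sqrt(U(-555, 1804) + p(307)) = sqrt((1 - 22/7*(-555)) + (44900/3 + (449/6)*307)) = sqrt((1 + 12210/7) + (44900/3 + 137843/6)) = sqrt(12217/7 + 75881/2) = sqrt(555601/14) = sqrt(7778414)/14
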